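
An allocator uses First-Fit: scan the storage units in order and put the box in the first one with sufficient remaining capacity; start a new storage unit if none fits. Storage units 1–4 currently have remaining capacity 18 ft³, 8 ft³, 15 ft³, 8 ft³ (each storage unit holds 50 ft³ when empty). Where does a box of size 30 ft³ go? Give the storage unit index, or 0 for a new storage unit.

0

No storage unit has ≥ 30 ft³ free, so a new storage unit is opened.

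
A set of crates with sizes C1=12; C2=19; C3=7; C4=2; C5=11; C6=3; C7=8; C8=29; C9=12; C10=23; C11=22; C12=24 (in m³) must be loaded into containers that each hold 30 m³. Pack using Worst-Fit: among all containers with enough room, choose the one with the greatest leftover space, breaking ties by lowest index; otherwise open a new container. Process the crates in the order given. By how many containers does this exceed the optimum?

Worst-Fit: [12,7,2,3] [19,11] [8,12] [29] [23] [22] [24] → 7 containers.
Total size 172 m³; any packing needs at least ⌈172/30⌉ = 6 containers.
An optimal packing achieves that bound: [29] [24,3,2] [23,7] [22,8] [19,11] [12,12] → 6 containers.
Excess: 7 − 6 = 1.

1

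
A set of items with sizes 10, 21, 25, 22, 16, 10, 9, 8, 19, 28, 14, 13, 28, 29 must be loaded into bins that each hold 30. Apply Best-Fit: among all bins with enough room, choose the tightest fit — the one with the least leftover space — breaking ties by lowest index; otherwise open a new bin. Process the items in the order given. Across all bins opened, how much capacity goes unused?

18

Put 10 in bin 1; 20 remain.
Put 21 in bin 2; 9 remain.
Put 25 in bin 3; 5 remain.
Put 22 in bin 4; 8 remain.
Put 16 in bin 1; 4 remain.
Put 10 in bin 5; 20 remain.
Put 9 in bin 2; 0 remain.
Put 8 in bin 4; 0 remain.
Put 19 in bin 5; 1 remain.
Put 28 in bin 6; 2 remain.
Put 14 in bin 7; 16 remain.
Put 13 in bin 7; 3 remain.
Put 28 in bin 8; 2 remain.
Put 29 in bin 9; 1 remain.
9 bins × 30 = 270; used 252; unused 18.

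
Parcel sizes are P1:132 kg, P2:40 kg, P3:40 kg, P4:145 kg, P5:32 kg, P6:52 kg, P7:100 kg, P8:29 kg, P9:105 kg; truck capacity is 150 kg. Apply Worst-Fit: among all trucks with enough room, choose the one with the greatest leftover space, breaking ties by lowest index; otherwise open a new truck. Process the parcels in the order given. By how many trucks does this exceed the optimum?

Worst-Fit: [132] [40,40,32] [145] [52,29] [100] [105] → 6 trucks.
Total size 675 kg; any packing needs at least ⌈675/150⌉ = 5 trucks.
An optimal packing achieves that bound: [145] [132] [105,40] [100,40] [52,32,29] → 5 trucks.
Excess: 6 − 5 = 1.

1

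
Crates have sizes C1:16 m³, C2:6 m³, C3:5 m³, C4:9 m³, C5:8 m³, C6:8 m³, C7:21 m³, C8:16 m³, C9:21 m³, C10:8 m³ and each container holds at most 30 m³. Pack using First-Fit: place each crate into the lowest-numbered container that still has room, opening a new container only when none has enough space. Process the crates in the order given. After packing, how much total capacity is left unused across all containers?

32

Put C1 (16 m³) in container 1; 14 m³ remain.
Put C2 (6 m³) in container 1; 8 m³ remain.
Put C3 (5 m³) in container 1; 3 m³ remain.
Put C4 (9 m³) in container 2; 21 m³ remain.
Put C5 (8 m³) in container 2; 13 m³ remain.
Put C6 (8 m³) in container 2; 5 m³ remain.
Put C7 (21 m³) in container 3; 9 m³ remain.
Put C8 (16 m³) in container 4; 14 m³ remain.
Put C9 (21 m³) in container 5; 9 m³ remain.
Put C10 (8 m³) in container 3; 1 m³ remain.
5 containers × 30 m³ = 150 m³; used 118 m³; unused 32 m³.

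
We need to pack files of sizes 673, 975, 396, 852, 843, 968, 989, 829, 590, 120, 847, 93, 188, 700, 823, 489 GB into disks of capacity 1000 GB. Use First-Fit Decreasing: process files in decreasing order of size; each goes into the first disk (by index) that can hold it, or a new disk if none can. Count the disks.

12 disks

Sorted descending: 989, 975, 968, 852, 847, 843, 829, 823, 700, 673, 590, 489, 396, 188, 120, 93.
989 GB → disk 1 (remaining 11 GB)
975 GB → disk 2 (remaining 25 GB)
968 GB → disk 3 (remaining 32 GB)
852 GB → disk 4 (remaining 148 GB)
847 GB → disk 5 (remaining 153 GB)
843 GB → disk 6 (remaining 157 GB)
829 GB → disk 7 (remaining 171 GB)
823 GB → disk 8 (remaining 177 GB)
700 GB → disk 9 (remaining 300 GB)
673 GB → disk 10 (remaining 327 GB)
590 GB → disk 11 (remaining 410 GB)
489 GB → disk 12 (remaining 511 GB)
396 GB → disk 11 (remaining 14 GB)
188 GB → disk 9 (remaining 112 GB)
120 GB → disk 4 (remaining 28 GB)
93 GB → disk 5 (remaining 60 GB)
Final disks: [989] [975] [968] [852,120] [847,93] [843] [829] [823] [700,188] [673] [590,396] [489].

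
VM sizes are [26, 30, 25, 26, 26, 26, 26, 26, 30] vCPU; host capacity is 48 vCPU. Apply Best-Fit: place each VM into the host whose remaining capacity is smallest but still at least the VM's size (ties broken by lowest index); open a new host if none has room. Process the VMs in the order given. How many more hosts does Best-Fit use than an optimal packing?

0

Best-Fit: [26] [30] [25] [26] [26] [26] [26] [26] [30] → 9 hosts.
9 VMs exceed 24 vCPU (half the capacity), and no two of those can share a host, so at least 9 hosts are needed.
So 9 is already optimal.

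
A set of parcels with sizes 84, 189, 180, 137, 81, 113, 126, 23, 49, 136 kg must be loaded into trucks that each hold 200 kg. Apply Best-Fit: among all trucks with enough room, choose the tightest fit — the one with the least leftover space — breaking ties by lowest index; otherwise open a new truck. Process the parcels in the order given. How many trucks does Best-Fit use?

7

truck 1: place 84 kg, 116 kg left
truck 2: place 189 kg, 11 kg left
truck 3: place 180 kg, 20 kg left
truck 4: place 137 kg, 63 kg left
truck 1: place 81 kg, 35 kg left
truck 5: place 113 kg, 87 kg left
truck 6: place 126 kg, 74 kg left
truck 1: place 23 kg, 12 kg left
truck 4: place 49 kg, 14 kg left
truck 7: place 136 kg, 64 kg left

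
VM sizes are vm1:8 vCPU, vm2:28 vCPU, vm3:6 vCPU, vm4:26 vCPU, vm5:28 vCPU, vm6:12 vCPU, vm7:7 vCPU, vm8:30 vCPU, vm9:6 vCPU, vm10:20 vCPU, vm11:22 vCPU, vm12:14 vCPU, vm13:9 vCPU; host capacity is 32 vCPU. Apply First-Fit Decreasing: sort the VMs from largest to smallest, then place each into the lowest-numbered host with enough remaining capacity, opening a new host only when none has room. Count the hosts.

8 hosts

Sorted descending: 30, 28, 28, 26, 22, 20, 14, 12, 9, 8, 7, 6, 6.
Put 30 vCPU in host 1; 2 vCPU remain.
Put 28 vCPU in host 2; 4 vCPU remain.
Put 28 vCPU in host 3; 4 vCPU remain.
Put 26 vCPU in host 4; 6 vCPU remain.
Put 22 vCPU in host 5; 10 vCPU remain.
Put 20 vCPU in host 6; 12 vCPU remain.
Put 14 vCPU in host 7; 18 vCPU remain.
Put 12 vCPU in host 6; 0 vCPU remain.
Put 9 vCPU in host 5; 1 vCPU remain.
Put 8 vCPU in host 7; 10 vCPU remain.
Put 7 vCPU in host 7; 3 vCPU remain.
Put 6 vCPU in host 4; 0 vCPU remain.
Put 6 vCPU in host 8; 26 vCPU remain.
Final hosts: [30] [28] [28] [26,6] [22,9] [20,12] [14,8,7] [6].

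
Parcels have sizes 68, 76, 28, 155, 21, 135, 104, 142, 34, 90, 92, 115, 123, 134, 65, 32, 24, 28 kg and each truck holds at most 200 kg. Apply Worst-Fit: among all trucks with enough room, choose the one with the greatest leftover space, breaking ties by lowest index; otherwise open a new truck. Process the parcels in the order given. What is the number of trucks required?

9

68 kg → truck 1 (remaining 132 kg)
76 kg → truck 1 (remaining 56 kg)
28 kg → truck 1 (remaining 28 kg)
155 kg → truck 2 (remaining 45 kg)
21 kg → truck 2 (remaining 24 kg)
135 kg → truck 3 (remaining 65 kg)
104 kg → truck 4 (remaining 96 kg)
142 kg → truck 5 (remaining 58 kg)
34 kg → truck 4 (remaining 62 kg)
90 kg → truck 6 (remaining 110 kg)
92 kg → truck 6 (remaining 18 kg)
115 kg → truck 7 (remaining 85 kg)
123 kg → truck 8 (remaining 77 kg)
134 kg → truck 9 (remaining 66 kg)
65 kg → truck 7 (remaining 20 kg)
32 kg → truck 8 (remaining 45 kg)
24 kg → truck 9 (remaining 42 kg)
28 kg → truck 3 (remaining 37 kg)
Final trucks: [68,76,28] [155,21] [135,28] [104,34] [142] [90,92] [115,65] [123,32] [134,24].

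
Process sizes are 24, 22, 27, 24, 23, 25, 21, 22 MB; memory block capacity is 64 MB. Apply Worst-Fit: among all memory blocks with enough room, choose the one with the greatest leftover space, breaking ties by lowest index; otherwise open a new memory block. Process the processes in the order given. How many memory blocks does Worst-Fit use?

Put 24 MB in memory block 1; 40 MB remain.
Put 22 MB in memory block 1; 18 MB remain.
Put 27 MB in memory block 2; 37 MB remain.
Put 24 MB in memory block 2; 13 MB remain.
Put 23 MB in memory block 3; 41 MB remain.
Put 25 MB in memory block 3; 16 MB remain.
Put 21 MB in memory block 4; 43 MB remain.
Put 22 MB in memory block 4; 21 MB remain.

4 memory blocks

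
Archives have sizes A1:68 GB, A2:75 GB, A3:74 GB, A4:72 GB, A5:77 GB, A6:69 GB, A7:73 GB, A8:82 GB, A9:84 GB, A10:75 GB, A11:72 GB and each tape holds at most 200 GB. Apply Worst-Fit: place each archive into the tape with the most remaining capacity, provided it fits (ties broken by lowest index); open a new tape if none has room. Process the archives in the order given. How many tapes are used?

6

A1 (68 GB) → tape 1 (remaining 132 GB)
A2 (75 GB) → tape 1 (remaining 57 GB)
A3 (74 GB) → tape 2 (remaining 126 GB)
A4 (72 GB) → tape 2 (remaining 54 GB)
A5 (77 GB) → tape 3 (remaining 123 GB)
A6 (69 GB) → tape 3 (remaining 54 GB)
A7 (73 GB) → tape 4 (remaining 127 GB)
A8 (82 GB) → tape 4 (remaining 45 GB)
A9 (84 GB) → tape 5 (remaining 116 GB)
A10 (75 GB) → tape 5 (remaining 41 GB)
A11 (72 GB) → tape 6 (remaining 128 GB)
Final tapes: [68,75] [74,72] [77,69] [73,82] [84,75] [72].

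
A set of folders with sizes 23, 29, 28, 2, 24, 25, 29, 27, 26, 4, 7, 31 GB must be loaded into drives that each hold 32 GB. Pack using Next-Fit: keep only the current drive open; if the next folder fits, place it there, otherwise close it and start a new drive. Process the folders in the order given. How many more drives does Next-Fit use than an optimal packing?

Next-Fit: [23] [29] [28,2] [24] [25] [29] [27] [26,4] [7] [31] → 10 drives.
9 folders exceed 16 GB (half the capacity), and no two of those can share a drive, so at least 9 drives are needed.
An optimal packing achieves that bound: [31] [29,2] [29] [28,4] [27] [26] [25,7] [24] [23] → 9 drives.
Excess: 10 − 9 = 1.

1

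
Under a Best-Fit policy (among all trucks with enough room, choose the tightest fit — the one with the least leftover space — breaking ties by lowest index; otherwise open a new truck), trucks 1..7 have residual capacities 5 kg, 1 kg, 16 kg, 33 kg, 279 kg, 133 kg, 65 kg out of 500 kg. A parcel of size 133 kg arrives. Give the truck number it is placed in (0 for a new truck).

Trucks with room: truck 5 (279 kg), truck 6 (133 kg).
Tightest fit is truck 6 with 133 kg free.

6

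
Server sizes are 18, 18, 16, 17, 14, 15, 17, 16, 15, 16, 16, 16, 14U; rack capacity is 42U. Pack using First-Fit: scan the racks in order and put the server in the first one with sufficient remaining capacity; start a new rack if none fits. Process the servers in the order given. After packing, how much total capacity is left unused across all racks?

18U → rack 1 (remaining 24U)
18U → rack 1 (remaining 6U)
16U → rack 2 (remaining 26U)
17U → rack 2 (remaining 9U)
14U → rack 3 (remaining 28U)
15U → rack 3 (remaining 13U)
17U → rack 4 (remaining 25U)
16U → rack 4 (remaining 9U)
15U → rack 5 (remaining 27U)
16U → rack 5 (remaining 11U)
16U → rack 6 (remaining 26U)
16U → rack 6 (remaining 10U)
14U → rack 7 (remaining 28U)
7 racks × 42U = 294U; used 208U; unused 86U.

86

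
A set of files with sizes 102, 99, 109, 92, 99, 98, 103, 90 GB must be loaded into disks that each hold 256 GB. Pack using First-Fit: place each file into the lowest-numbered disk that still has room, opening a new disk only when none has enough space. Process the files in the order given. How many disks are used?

4 disks

disk 1: place 102 GB, 154 GB left
disk 1: place 99 GB, 55 GB left
disk 2: place 109 GB, 147 GB left
disk 2: place 92 GB, 55 GB left
disk 3: place 99 GB, 157 GB left
disk 3: place 98 GB, 59 GB left
disk 4: place 103 GB, 153 GB left
disk 4: place 90 GB, 63 GB left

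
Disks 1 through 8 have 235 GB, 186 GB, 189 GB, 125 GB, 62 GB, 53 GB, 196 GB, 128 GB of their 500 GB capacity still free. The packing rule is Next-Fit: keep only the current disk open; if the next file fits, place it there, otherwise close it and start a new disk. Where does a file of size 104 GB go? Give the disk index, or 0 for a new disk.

8

Next-Fit only looks at disk 8, which has 128 GB free.
104 GB fits there.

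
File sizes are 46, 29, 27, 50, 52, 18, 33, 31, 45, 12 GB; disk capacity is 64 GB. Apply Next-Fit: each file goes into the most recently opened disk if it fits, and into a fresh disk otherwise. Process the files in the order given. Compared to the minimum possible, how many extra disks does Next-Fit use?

1

Next-Fit: [46] [29,27] [50] [52] [18,33] [31] [45,12] → 7 disks.
Total size 343 GB; any packing needs at least ⌈343/64⌉ = 6 disks.
An optimal packing achieves that bound: [52,12] [50] [46,18] [45] [33,31] [29,27] → 6 disks.
Excess: 7 − 6 = 1.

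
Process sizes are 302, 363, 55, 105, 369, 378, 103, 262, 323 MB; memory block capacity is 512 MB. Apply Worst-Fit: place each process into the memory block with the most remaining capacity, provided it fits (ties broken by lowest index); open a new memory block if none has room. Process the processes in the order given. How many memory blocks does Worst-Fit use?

6

302 MB → memory block 1 (remaining 210 MB)
363 MB → memory block 2 (remaining 149 MB)
55 MB → memory block 1 (remaining 155 MB)
105 MB → memory block 1 (remaining 50 MB)
369 MB → memory block 3 (remaining 143 MB)
378 MB → memory block 4 (remaining 134 MB)
103 MB → memory block 2 (remaining 46 MB)
262 MB → memory block 5 (remaining 250 MB)
323 MB → memory block 6 (remaining 189 MB)
Final memory blocks: [302,55,105] [363,103] [369] [378] [262] [323].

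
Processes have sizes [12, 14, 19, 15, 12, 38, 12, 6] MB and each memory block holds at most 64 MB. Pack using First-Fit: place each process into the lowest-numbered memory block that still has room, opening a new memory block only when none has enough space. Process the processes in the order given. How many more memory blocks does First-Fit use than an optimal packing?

1

First-Fit: [12,14,19,15] [12,38,12] [6] → 3 memory blocks.
Total size 128 MB; any packing needs at least ⌈128/64⌉ = 2 memory blocks.
An optimal packing achieves that bound: [38,14,12] [19,15,12,12,6] → 2 memory blocks.
Excess: 3 − 2 = 1.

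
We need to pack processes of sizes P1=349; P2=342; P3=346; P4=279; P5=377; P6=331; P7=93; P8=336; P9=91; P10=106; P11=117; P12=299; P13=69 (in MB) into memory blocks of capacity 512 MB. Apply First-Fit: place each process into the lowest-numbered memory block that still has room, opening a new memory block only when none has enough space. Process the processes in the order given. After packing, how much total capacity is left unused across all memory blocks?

961

P1 (349 MB) → memory block 1 (remaining 163 MB)
P2 (342 MB) → memory block 2 (remaining 170 MB)
P3 (346 MB) → memory block 3 (remaining 166 MB)
P4 (279 MB) → memory block 4 (remaining 233 MB)
P5 (377 MB) → memory block 5 (remaining 135 MB)
P6 (331 MB) → memory block 6 (remaining 181 MB)
P7 (93 MB) → memory block 1 (remaining 70 MB)
P8 (336 MB) → memory block 7 (remaining 176 MB)
P9 (91 MB) → memory block 2 (remaining 79 MB)
P10 (106 MB) → memory block 3 (remaining 60 MB)
P11 (117 MB) → memory block 4 (remaining 116 MB)
P12 (299 MB) → memory block 8 (remaining 213 MB)
P13 (69 MB) → memory block 1 (remaining 1 MB)
8 memory blocks × 512 MB = 4096 MB; used 3135 MB; unused 961 MB.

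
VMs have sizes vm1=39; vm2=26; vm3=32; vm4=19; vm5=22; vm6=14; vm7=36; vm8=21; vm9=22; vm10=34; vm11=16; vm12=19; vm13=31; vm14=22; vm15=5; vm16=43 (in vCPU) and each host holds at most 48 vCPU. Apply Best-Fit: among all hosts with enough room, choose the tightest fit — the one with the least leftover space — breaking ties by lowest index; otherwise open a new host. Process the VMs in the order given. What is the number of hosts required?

host 1: place vm1 (39 vCPU), 9 vCPU left
host 2: place vm2 (26 vCPU), 22 vCPU left
host 3: place vm3 (32 vCPU), 16 vCPU left
host 2: place vm4 (19 vCPU), 3 vCPU left
host 4: place vm5 (22 vCPU), 26 vCPU left
host 3: place vm6 (14 vCPU), 2 vCPU left
host 5: place vm7 (36 vCPU), 12 vCPU left
host 4: place vm8 (21 vCPU), 5 vCPU left
host 6: place vm9 (22 vCPU), 26 vCPU left
host 7: place vm10 (34 vCPU), 14 vCPU left
host 6: place vm11 (16 vCPU), 10 vCPU left
host 8: place vm12 (19 vCPU), 29 vCPU left
host 9: place vm13 (31 vCPU), 17 vCPU left
host 8: place vm14 (22 vCPU), 7 vCPU left
host 4: place vm15 (5 vCPU), 0 vCPU left
host 10: place vm16 (43 vCPU), 5 vCPU left

10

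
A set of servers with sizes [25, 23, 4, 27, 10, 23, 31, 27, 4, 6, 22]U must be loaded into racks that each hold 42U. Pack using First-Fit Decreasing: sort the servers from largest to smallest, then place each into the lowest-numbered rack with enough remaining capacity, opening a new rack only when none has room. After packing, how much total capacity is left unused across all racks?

Sorted descending: 31, 27, 27, 25, 23, 23, 22, 10, 6, 4, 4.
31U → rack 1 (remaining 11U)
27U → rack 2 (remaining 15U)
27U → rack 3 (remaining 15U)
25U → rack 4 (remaining 17U)
23U → rack 5 (remaining 19U)
23U → rack 6 (remaining 19U)
22U → rack 7 (remaining 20U)
10U → rack 1 (remaining 1U)
6U → rack 2 (remaining 9U)
4U → rack 2 (remaining 5U)
4U → rack 2 (remaining 1U)
7 racks × 42U = 294U; used 202U; unused 92U.

92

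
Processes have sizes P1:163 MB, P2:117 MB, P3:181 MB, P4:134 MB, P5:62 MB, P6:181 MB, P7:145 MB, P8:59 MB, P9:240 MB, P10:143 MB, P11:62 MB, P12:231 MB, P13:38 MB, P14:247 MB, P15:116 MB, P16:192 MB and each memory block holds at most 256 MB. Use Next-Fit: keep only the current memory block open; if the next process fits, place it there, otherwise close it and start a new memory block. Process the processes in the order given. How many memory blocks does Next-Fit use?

P1 (163 MB) → memory block 1 (remaining 93 MB)
P2 (117 MB) → memory block 2 (remaining 139 MB)
P3 (181 MB) → memory block 3 (remaining 75 MB)
P4 (134 MB) → memory block 4 (remaining 122 MB)
P5 (62 MB) → memory block 4 (remaining 60 MB)
P6 (181 MB) → memory block 5 (remaining 75 MB)
P7 (145 MB) → memory block 6 (remaining 111 MB)
P8 (59 MB) → memory block 6 (remaining 52 MB)
P9 (240 MB) → memory block 7 (remaining 16 MB)
P10 (143 MB) → memory block 8 (remaining 113 MB)
P11 (62 MB) → memory block 8 (remaining 51 MB)
P12 (231 MB) → memory block 9 (remaining 25 MB)
P13 (38 MB) → memory block 10 (remaining 218 MB)
P14 (247 MB) → memory block 11 (remaining 9 MB)
P15 (116 MB) → memory block 12 (remaining 140 MB)
P16 (192 MB) → memory block 13 (remaining 64 MB)
Final memory blocks: [163] [117] [181] [134,62] [181] [145,59] [240] [143,62] [231] [38] [247] [116] [192].

13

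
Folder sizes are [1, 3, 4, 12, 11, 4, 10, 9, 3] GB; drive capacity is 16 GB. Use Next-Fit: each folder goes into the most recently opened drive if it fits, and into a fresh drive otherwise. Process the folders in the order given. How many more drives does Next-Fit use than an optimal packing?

1

Next-Fit: [1,3,4] [12] [11,4] [10] [9,3] → 5 drives.
Total size 57 GB; any packing needs at least ⌈57/16⌉ = 4 drives.
An optimal packing achieves that bound: [12,4] [11,4,1] [10,3,3] [9] → 4 drives.
Excess: 5 − 4 = 1.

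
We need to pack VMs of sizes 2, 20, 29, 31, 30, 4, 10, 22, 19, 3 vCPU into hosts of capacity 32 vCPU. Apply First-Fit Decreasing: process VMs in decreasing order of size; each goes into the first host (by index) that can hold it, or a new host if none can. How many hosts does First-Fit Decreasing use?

6 hosts

Sorted descending: 31, 30, 29, 22, 20, 19, 10, 4, 3, 2.
31 vCPU → host 1 (remaining 1 vCPU)
30 vCPU → host 2 (remaining 2 vCPU)
29 vCPU → host 3 (remaining 3 vCPU)
22 vCPU → host 4 (remaining 10 vCPU)
20 vCPU → host 5 (remaining 12 vCPU)
19 vCPU → host 6 (remaining 13 vCPU)
10 vCPU → host 4 (remaining 0 vCPU)
4 vCPU → host 5 (remaining 8 vCPU)
3 vCPU → host 3 (remaining 0 vCPU)
2 vCPU → host 2 (remaining 0 vCPU)
Final hosts: [31] [30,2] [29,3] [22,10] [20,4] [19].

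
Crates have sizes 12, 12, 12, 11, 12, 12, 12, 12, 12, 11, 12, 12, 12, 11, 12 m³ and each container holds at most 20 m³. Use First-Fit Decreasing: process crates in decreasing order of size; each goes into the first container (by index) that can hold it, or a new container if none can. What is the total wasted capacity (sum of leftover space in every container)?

123

Sorted descending: 12, 12, 12, 12, 12, 12, 12, 12, 12, 12, 12, 12, 11, 11, 11.
12 m³ → container 1 (remaining 8 m³)
12 m³ → container 2 (remaining 8 m³)
12 m³ → container 3 (remaining 8 m³)
12 m³ → container 4 (remaining 8 m³)
12 m³ → container 5 (remaining 8 m³)
12 m³ → container 6 (remaining 8 m³)
12 m³ → container 7 (remaining 8 m³)
12 m³ → container 8 (remaining 8 m³)
12 m³ → container 9 (remaining 8 m³)
12 m³ → container 10 (remaining 8 m³)
12 m³ → container 11 (remaining 8 m³)
12 m³ → container 12 (remaining 8 m³)
11 m³ → container 13 (remaining 9 m³)
11 m³ → container 14 (remaining 9 m³)
11 m³ → container 15 (remaining 9 m³)
15 containers × 20 m³ = 300 m³; used 177 m³; unused 123 m³.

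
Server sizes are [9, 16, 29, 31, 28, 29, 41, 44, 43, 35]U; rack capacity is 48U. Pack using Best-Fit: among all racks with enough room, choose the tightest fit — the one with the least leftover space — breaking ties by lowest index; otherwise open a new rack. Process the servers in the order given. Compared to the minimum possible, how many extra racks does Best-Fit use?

1

Best-Fit: [9,16] [29] [31] [28] [29] [41] [44] [43] [35] → 9 racks.
8 servers exceed 24U (half the capacity), and no two of those can share a rack, so at least 8 racks are needed.
An optimal packing achieves that bound: [44] [43] [41] [35,9] [31,16] [29] [29] [28] → 8 racks.
Excess: 9 − 8 = 1.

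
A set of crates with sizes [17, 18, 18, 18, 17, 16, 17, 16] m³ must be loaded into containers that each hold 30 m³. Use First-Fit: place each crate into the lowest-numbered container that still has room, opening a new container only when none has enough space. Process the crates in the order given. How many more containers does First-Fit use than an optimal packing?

0

First-Fit: [17] [18] [18] [18] [17] [16] [17] [16] → 8 containers.
8 crates exceed 15 m³ (half the capacity), and no two of those can share a container, so at least 8 containers are needed.
So 8 is already optimal.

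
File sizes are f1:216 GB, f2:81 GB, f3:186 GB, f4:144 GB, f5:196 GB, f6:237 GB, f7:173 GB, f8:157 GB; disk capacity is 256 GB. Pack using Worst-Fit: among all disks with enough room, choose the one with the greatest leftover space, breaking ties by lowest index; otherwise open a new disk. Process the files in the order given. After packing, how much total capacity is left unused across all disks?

f1 (216 GB) → disk 1 (remaining 40 GB)
f2 (81 GB) → disk 2 (remaining 175 GB)
f3 (186 GB) → disk 3 (remaining 70 GB)
f4 (144 GB) → disk 2 (remaining 31 GB)
f5 (196 GB) → disk 4 (remaining 60 GB)
f6 (237 GB) → disk 5 (remaining 19 GB)
f7 (173 GB) → disk 6 (remaining 83 GB)
f8 (157 GB) → disk 7 (remaining 99 GB)
7 disks × 256 GB = 1792 GB; used 1390 GB; unused 402 GB.

402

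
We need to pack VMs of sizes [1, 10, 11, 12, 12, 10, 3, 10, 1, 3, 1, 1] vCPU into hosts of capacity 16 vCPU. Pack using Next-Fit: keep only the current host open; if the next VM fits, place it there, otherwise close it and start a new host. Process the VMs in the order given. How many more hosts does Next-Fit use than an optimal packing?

Next-Fit: [1,10] [11] [12] [12] [10,3] [10,1,3,1,1] → 6 hosts.
6 VMs exceed 8 vCPU (half the capacity), and no two of those can share a host, so at least 6 hosts are needed.
So 6 is already optimal.

0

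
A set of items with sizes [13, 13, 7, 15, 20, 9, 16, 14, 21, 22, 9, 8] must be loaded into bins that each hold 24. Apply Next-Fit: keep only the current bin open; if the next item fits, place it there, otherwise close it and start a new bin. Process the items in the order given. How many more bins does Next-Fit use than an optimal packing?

Next-Fit: [13] [13,7] [15] [20] [9] [16] [14] [21] [22] [9,8] → 10 bins.
8 items exceed 12 (half the capacity), and no two of those can share a bin, so at least 8 bins are needed.
An optimal packing achieves that bound: [22] [21] [20] [16,8] [15,9] [14,9] [13,7] [13] → 8 bins.
Excess: 10 − 8 = 2.

2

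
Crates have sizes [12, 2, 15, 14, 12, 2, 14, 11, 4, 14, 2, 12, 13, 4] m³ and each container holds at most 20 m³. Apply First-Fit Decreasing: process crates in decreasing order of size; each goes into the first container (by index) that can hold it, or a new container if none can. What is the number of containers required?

Sorted descending: 15, 14, 14, 14, 13, 12, 12, 12, 11, 4, 4, 2, 2, 2.
container 1: place 15 m³, 5 m³ left
container 2: place 14 m³, 6 m³ left
container 3: place 14 m³, 6 m³ left
container 4: place 14 m³, 6 m³ left
container 5: place 13 m³, 7 m³ left
container 6: place 12 m³, 8 m³ left
container 7: place 12 m³, 8 m³ left
container 8: place 12 m³, 8 m³ left
container 9: place 11 m³, 9 m³ left
container 1: place 4 m³, 1 m³ left
container 2: place 4 m³, 2 m³ left
container 2: place 2 m³, 0 m³ left
container 3: place 2 m³, 4 m³ left
container 3: place 2 m³, 2 m³ left

9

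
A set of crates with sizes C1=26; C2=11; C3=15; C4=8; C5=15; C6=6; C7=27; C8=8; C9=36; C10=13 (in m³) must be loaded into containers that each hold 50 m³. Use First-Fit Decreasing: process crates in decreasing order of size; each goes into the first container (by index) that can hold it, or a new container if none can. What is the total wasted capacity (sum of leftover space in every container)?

35

Sorted descending: 36, 27, 26, 15, 15, 13, 11, 8, 8, 6.
36 m³ → container 1 (remaining 14 m³)
27 m³ → container 2 (remaining 23 m³)
26 m³ → container 3 (remaining 24 m³)
15 m³ → container 2 (remaining 8 m³)
15 m³ → container 3 (remaining 9 m³)
13 m³ → container 1 (remaining 1 m³)
11 m³ → container 4 (remaining 39 m³)
8 m³ → container 2 (remaining 0 m³)
8 m³ → container 3 (remaining 1 m³)
6 m³ → container 4 (remaining 33 m³)
4 containers × 50 m³ = 200 m³; used 165 m³; unused 35 m³.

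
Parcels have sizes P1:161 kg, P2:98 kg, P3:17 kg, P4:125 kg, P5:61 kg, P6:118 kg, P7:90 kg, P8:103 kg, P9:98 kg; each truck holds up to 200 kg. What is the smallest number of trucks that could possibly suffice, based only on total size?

Total size = 161 + 98 + 17 + 125 + 61 + 118 + 90 + 103 + 98 = 871 kg.
⌈871 / 200⌉ = 5.

5 trucks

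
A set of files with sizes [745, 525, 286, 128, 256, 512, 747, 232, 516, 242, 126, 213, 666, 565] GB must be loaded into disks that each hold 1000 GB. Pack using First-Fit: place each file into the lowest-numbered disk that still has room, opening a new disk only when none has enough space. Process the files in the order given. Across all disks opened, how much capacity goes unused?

1241

745 GB → disk 1 (remaining 255 GB)
525 GB → disk 2 (remaining 475 GB)
286 GB → disk 2 (remaining 189 GB)
128 GB → disk 1 (remaining 127 GB)
256 GB → disk 3 (remaining 744 GB)
512 GB → disk 3 (remaining 232 GB)
747 GB → disk 4 (remaining 253 GB)
232 GB → disk 3 (remaining 0 GB)
516 GB → disk 5 (remaining 484 GB)
242 GB → disk 4 (remaining 11 GB)
126 GB → disk 1 (remaining 1 GB)
213 GB → disk 5 (remaining 271 GB)
666 GB → disk 6 (remaining 334 GB)
565 GB → disk 7 (remaining 435 GB)
7 disks × 1000 GB = 7000 GB; used 5759 GB; unused 1241 GB.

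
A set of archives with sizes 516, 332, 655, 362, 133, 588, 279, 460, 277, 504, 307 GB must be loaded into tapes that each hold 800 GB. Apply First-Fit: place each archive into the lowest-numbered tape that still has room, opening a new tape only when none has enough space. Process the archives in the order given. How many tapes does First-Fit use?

tape 1: place 516 GB, 284 GB left
tape 2: place 332 GB, 468 GB left
tape 3: place 655 GB, 145 GB left
tape 2: place 362 GB, 106 GB left
tape 1: place 133 GB, 151 GB left
tape 4: place 588 GB, 212 GB left
tape 5: place 279 GB, 521 GB left
tape 5: place 460 GB, 61 GB left
tape 6: place 277 GB, 523 GB left
tape 6: place 504 GB, 19 GB left
tape 7: place 307 GB, 493 GB left

7 tapes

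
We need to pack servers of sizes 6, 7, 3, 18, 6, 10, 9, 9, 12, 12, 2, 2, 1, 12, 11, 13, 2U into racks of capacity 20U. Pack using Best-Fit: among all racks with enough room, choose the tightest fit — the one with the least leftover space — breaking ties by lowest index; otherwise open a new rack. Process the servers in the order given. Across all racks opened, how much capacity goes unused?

45

Put 6U in rack 1; 14U remain.
Put 7U in rack 1; 7U remain.
Put 3U in rack 1; 4U remain.
Put 18U in rack 2; 2U remain.
Put 6U in rack 3; 14U remain.
Put 10U in rack 3; 4U remain.
Put 9U in rack 4; 11U remain.
Put 9U in rack 4; 2U remain.
Put 12U in rack 5; 8U remain.
Put 12U in rack 6; 8U remain.
Put 2U in rack 2; 0U remain.
Put 2U in rack 4; 0U remain.
Put 1U in rack 1; 3U remain.
Put 12U in rack 7; 8U remain.
Put 11U in rack 8; 9U remain.
Put 13U in rack 9; 7U remain.
Put 2U in rack 1; 1U remain.
9 racks × 20U = 180U; used 135U; unused 45U.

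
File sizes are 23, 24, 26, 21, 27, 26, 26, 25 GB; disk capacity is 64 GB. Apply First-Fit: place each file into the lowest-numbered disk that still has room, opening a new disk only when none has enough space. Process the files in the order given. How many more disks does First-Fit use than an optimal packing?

0

First-Fit: [23,24] [26,21] [27,26] [26,25] → 4 disks.
Total size 198 GB; any packing needs at least ⌈198/64⌉ = 4 disks.
So 4 is already optimal.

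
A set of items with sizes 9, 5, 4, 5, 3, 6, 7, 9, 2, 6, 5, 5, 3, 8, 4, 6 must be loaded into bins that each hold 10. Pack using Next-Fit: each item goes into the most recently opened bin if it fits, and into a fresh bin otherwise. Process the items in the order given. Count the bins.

11

9 → bin 1 (remaining 1)
5 → bin 2 (remaining 5)
4 → bin 2 (remaining 1)
5 → bin 3 (remaining 5)
3 → bin 3 (remaining 2)
6 → bin 4 (remaining 4)
7 → bin 5 (remaining 3)
9 → bin 6 (remaining 1)
2 → bin 7 (remaining 8)
6 → bin 7 (remaining 2)
5 → bin 8 (remaining 5)
5 → bin 8 (remaining 0)
3 → bin 9 (remaining 7)
8 → bin 10 (remaining 2)
4 → bin 11 (remaining 6)
6 → bin 11 (remaining 0)
Final bins: [9] [5,4] [5,3] [6] [7] [9] [2,6] [5,5] [3] [8] [4,6].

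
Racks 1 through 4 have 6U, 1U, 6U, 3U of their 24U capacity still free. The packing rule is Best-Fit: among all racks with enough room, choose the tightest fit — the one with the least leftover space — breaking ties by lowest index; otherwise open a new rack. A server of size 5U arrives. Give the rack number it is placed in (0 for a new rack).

Racks with room: rack 1 (6U), rack 3 (6U).
Tightest fit is rack 1 with 6U free.

1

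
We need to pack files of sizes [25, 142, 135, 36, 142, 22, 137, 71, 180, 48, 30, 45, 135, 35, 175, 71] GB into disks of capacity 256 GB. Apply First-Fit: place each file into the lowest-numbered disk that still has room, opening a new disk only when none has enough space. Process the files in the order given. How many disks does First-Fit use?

25 GB → disk 1 (remaining 231 GB)
142 GB → disk 1 (remaining 89 GB)
135 GB → disk 2 (remaining 121 GB)
36 GB → disk 1 (remaining 53 GB)
142 GB → disk 3 (remaining 114 GB)
22 GB → disk 1 (remaining 31 GB)
137 GB → disk 4 (remaining 119 GB)
71 GB → disk 2 (remaining 50 GB)
180 GB → disk 5 (remaining 76 GB)
48 GB → disk 2 (remaining 2 GB)
30 GB → disk 1 (remaining 1 GB)
45 GB → disk 3 (remaining 69 GB)
135 GB → disk 6 (remaining 121 GB)
35 GB → disk 3 (remaining 34 GB)
175 GB → disk 7 (remaining 81 GB)
71 GB → disk 4 (remaining 48 GB)
Final disks: [25,142,36,22,30] [135,71,48] [142,45,35] [137,71] [180] [135] [175].

7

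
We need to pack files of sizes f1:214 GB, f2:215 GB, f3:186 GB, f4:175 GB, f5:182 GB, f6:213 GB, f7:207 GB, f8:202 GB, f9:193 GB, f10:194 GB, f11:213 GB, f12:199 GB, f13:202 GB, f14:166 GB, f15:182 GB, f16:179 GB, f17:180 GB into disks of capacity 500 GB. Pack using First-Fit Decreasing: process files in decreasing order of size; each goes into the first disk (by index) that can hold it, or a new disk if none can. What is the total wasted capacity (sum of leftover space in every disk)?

Sorted descending: 215, 214, 213, 213, 207, 202, 202, 199, 194, 193, 186, 182, 182, 180, 179, 175, 166.
disk 1: place 215 GB, 285 GB left
disk 1: place 214 GB, 71 GB left
disk 2: place 213 GB, 287 GB left
disk 2: place 213 GB, 74 GB left
disk 3: place 207 GB, 293 GB left
disk 3: place 202 GB, 91 GB left
disk 4: place 202 GB, 298 GB left
disk 4: place 199 GB, 99 GB left
disk 5: place 194 GB, 306 GB left
disk 5: place 193 GB, 113 GB left
disk 6: place 186 GB, 314 GB left
disk 6: place 182 GB, 132 GB left
disk 7: place 182 GB, 318 GB left
disk 7: place 180 GB, 138 GB left
disk 8: place 179 GB, 321 GB left
disk 8: place 175 GB, 146 GB left
disk 9: place 166 GB, 334 GB left
9 disks × 500 GB = 4500 GB; used 3302 GB; unused 1198 GB.

1198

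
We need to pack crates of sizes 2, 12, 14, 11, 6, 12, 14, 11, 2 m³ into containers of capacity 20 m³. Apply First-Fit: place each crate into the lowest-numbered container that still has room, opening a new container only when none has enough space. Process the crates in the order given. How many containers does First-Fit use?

container 1: place 2 m³, 18 m³ left
container 1: place 12 m³, 6 m³ left
container 2: place 14 m³, 6 m³ left
container 3: place 11 m³, 9 m³ left
container 1: place 6 m³, 0 m³ left
container 4: place 12 m³, 8 m³ left
container 5: place 14 m³, 6 m³ left
container 6: place 11 m³, 9 m³ left
container 2: place 2 m³, 4 m³ left
Final containers: [2,12,6] [14,2] [11] [12] [14] [11].

6 containers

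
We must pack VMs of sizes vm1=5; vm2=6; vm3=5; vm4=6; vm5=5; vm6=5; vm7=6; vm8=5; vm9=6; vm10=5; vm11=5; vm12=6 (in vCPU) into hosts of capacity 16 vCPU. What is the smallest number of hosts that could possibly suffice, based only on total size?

Total size = 5 + 6 + 5 + 6 + 5 + 5 + 6 + 5 + 6 + 5 + 5 + 6 = 65 vCPU.
⌈65 / 16⌉ = 5.

5 hosts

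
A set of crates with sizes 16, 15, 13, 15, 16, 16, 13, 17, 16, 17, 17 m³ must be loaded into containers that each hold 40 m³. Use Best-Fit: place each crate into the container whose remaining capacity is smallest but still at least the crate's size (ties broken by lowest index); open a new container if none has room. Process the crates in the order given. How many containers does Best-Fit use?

container 1: place 16 m³, 24 m³ left
container 1: place 15 m³, 9 m³ left
container 2: place 13 m³, 27 m³ left
container 2: place 15 m³, 12 m³ left
container 3: place 16 m³, 24 m³ left
container 3: place 16 m³, 8 m³ left
container 4: place 13 m³, 27 m³ left
container 4: place 17 m³, 10 m³ left
container 5: place 16 m³, 24 m³ left
container 5: place 17 m³, 7 m³ left
container 6: place 17 m³, 23 m³ left

6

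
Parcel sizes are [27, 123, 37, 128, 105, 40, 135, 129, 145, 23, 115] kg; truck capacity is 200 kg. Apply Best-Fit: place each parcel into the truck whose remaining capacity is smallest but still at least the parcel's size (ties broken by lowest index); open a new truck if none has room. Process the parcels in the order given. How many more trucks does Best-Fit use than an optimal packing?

Best-Fit: [27,123,37] [128,40,23] [105] [135] [129] [145] [115] → 7 trucks.
7 parcels exceed 100 kg (half the capacity), and no two of those can share a truck, so at least 7 trucks are needed.
So 7 is already optimal.

0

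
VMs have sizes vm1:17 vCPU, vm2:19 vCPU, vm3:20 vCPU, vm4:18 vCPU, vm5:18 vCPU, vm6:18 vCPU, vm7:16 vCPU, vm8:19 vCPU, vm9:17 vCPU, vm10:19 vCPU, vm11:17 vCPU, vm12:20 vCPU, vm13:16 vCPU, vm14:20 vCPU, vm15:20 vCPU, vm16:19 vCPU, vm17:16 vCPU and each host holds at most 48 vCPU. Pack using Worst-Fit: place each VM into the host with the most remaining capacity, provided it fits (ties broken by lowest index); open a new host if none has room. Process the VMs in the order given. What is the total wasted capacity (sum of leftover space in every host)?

123

Put vm1 (17 vCPU) in host 1; 31 vCPU remain.
Put vm2 (19 vCPU) in host 1; 12 vCPU remain.
Put vm3 (20 vCPU) in host 2; 28 vCPU remain.
Put vm4 (18 vCPU) in host 2; 10 vCPU remain.
Put vm5 (18 vCPU) in host 3; 30 vCPU remain.
Put vm6 (18 vCPU) in host 3; 12 vCPU remain.
Put vm7 (16 vCPU) in host 4; 32 vCPU remain.
Put vm8 (19 vCPU) in host 4; 13 vCPU remain.
Put vm9 (17 vCPU) in host 5; 31 vCPU remain.
Put vm10 (19 vCPU) in host 5; 12 vCPU remain.
Put vm11 (17 vCPU) in host 6; 31 vCPU remain.
Put vm12 (20 vCPU) in host 6; 11 vCPU remain.
Put vm13 (16 vCPU) in host 7; 32 vCPU remain.
Put vm14 (20 vCPU) in host 7; 12 vCPU remain.
Put vm15 (20 vCPU) in host 8; 28 vCPU remain.
Put vm16 (19 vCPU) in host 8; 9 vCPU remain.
Put vm17 (16 vCPU) in host 9; 32 vCPU remain.
9 hosts × 48 vCPU = 432 vCPU; used 309 vCPU; unused 123 vCPU.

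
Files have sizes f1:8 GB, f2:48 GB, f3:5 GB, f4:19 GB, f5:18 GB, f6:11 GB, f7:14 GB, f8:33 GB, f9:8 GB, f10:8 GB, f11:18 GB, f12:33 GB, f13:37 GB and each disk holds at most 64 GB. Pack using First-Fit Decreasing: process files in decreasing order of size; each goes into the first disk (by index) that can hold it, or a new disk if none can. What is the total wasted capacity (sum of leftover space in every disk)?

Sorted descending: 48, 37, 33, 33, 19, 18, 18, 14, 11, 8, 8, 8, 5.
disk 1: place 48 GB, 16 GB left
disk 2: place 37 GB, 27 GB left
disk 3: place 33 GB, 31 GB left
disk 4: place 33 GB, 31 GB left
disk 2: place 19 GB, 8 GB left
disk 3: place 18 GB, 13 GB left
disk 4: place 18 GB, 13 GB left
disk 1: place 14 GB, 2 GB left
disk 3: place 11 GB, 2 GB left
disk 2: place 8 GB, 0 GB left
disk 4: place 8 GB, 5 GB left
disk 5: place 8 GB, 56 GB left
disk 4: place 5 GB, 0 GB left
5 disks × 64 GB = 320 GB; used 260 GB; unused 60 GB.

60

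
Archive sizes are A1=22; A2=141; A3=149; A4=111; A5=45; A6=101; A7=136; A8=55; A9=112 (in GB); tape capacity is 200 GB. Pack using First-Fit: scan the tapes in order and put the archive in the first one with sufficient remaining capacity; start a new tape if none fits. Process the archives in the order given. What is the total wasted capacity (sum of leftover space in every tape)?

tape 1: place A1 (22 GB), 178 GB left
tape 1: place A2 (141 GB), 37 GB left
tape 2: place A3 (149 GB), 51 GB left
tape 3: place A4 (111 GB), 89 GB left
tape 2: place A5 (45 GB), 6 GB left
tape 4: place A6 (101 GB), 99 GB left
tape 5: place A7 (136 GB), 64 GB left
tape 3: place A8 (55 GB), 34 GB left
tape 6: place A9 (112 GB), 88 GB left
6 tapes × 200 GB = 1200 GB; used 872 GB; unused 328 GB.

328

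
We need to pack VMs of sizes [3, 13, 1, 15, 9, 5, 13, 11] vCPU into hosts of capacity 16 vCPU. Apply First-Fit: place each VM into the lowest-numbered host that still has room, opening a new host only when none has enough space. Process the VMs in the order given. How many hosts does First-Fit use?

3 vCPU → host 1 (remaining 13 vCPU)
13 vCPU → host 1 (remaining 0 vCPU)
1 vCPU → host 2 (remaining 15 vCPU)
15 vCPU → host 2 (remaining 0 vCPU)
9 vCPU → host 3 (remaining 7 vCPU)
5 vCPU → host 3 (remaining 2 vCPU)
13 vCPU → host 4 (remaining 3 vCPU)
11 vCPU → host 5 (remaining 5 vCPU)
Final hosts: [3,13] [1,15] [9,5] [13] [11].

5 hosts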